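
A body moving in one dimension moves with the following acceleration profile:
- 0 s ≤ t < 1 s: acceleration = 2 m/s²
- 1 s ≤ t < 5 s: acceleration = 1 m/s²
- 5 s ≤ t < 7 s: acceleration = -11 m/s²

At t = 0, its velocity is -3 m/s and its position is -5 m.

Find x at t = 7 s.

On each constant-a segment, Δv = aΔt and Δx = v₀Δt + ½aΔt²; chain segment to segment.
0–1 s: v starts -3 m/s; Δx = -3·1 + ½·2·1² = -2 m; v ends -1 m/s.
1–5 s: v starts -1 m/s; Δx = -1·4 + ½·1·4² = 4 m; v ends 3 m/s.
5–7 s: v starts 3 m/s; Δx = 3·2 + ½·-11·2² = -16 m; v ends -19 m/s.
x(7) = -5 + Σ Δx = -19 m.

-19 m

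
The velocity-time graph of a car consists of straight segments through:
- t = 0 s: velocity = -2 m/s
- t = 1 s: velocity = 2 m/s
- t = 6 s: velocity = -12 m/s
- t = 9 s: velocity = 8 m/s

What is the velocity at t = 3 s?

On 1–6 s the graph is linear from 2 to -12 m/s: v(3) = 2 + (-12 − 2)·(3 − 1)/(6 − 1) = -3.6 m/s.

-3.6 m/s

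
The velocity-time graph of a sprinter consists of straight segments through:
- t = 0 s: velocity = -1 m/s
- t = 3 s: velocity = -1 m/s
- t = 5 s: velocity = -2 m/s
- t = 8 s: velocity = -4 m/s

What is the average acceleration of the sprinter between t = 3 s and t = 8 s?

Average acceleration = Δv/Δt = (-4 − -1)/(8 − 3) = -0.6 m/s².

-0.6 m/s²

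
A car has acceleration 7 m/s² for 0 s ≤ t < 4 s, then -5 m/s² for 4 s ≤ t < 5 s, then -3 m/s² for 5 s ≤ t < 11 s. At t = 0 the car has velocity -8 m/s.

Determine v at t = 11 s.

Δv equals the area under the a-t graph; then v = v₀ + Δv.
0–4 s: 7 × 4 = 28 m/s
4–5 s: -5 × 1 = -5 m/s
5–11 s: -3 × 6 = -18 m/s
Δv = 5 m/s, so v(11) = -8 + (5) = -3 m/s.

-3 m/s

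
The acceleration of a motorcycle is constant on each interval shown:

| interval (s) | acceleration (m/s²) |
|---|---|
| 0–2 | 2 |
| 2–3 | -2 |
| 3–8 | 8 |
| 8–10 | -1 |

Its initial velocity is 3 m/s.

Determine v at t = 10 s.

Δv equals the area under the a-t graph; then v = v₀ + Δv.
0–2 s: 2 × 2 = 4 m/s
2–3 s: -2 × 1 = -2 m/s
3–8 s: 8 × 5 = 40 m/s
8–10 s: -1 × 2 = -2 m/s
Δv = 40 m/s, so v(10) = 3 + (40) = 43 m/s.

43 m/s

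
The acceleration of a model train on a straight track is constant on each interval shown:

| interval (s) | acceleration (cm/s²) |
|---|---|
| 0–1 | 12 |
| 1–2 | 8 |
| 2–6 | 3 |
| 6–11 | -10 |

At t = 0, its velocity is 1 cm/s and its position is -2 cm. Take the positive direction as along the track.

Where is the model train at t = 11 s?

On each constant-a segment, Δv = aΔt and Δx = v₀Δt + ½aΔt²; chain segment to segment.
0–1 s: v starts 1 cm/s; Δx = 1·1 + ½·12·1² = 7 cm; v ends 13 cm/s.
1–2 s: v starts 13 cm/s; Δx = 13·1 + ½·8·1² = 17 cm; v ends 21 cm/s.
2–6 s: v starts 21 cm/s; Δx = 21·4 + ½·3·4² = 108 cm; v ends 33 cm/s.
6–11 s: v starts 33 cm/s; Δx = 33·5 + ½·-10·5² = 40 cm; v ends -17 cm/s.
x(11) = -2 + Σ Δx = 170 cm.

170 cm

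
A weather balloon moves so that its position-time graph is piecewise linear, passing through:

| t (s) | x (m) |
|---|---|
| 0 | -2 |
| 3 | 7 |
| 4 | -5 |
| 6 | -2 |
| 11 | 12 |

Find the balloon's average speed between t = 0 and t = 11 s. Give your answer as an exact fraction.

38/11 m/s

Average speed = (total path length)/(elapsed time); on a piecewise-linear x-t graph the path length is Σ|Δx|.
0–3 s: |Δx| = |7 − -2| = 9 m
3–4 s: |Δx| = |-5 − 7| = 12 m
4–6 s: |Δx| = |-2 − -5| = 3 m
6–11 s: |Δx| = |12 − -2| = 14 m
Total path = 38 m; average speed = 38/11 = 38/11 m/s.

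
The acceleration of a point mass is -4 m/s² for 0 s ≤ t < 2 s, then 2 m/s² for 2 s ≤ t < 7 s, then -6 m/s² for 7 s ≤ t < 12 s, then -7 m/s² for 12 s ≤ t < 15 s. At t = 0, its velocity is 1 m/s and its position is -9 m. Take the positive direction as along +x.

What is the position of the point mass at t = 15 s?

On each constant-a segment, Δv = aΔt and Δx = v₀Δt + ½aΔt²; chain segment to segment.
0–2 s: v starts 1 m/s; Δx = 1·2 + ½·-4·2² = -6 m; v ends -7 m/s.
2–7 s: v starts -7 m/s; Δx = -7·5 + ½·2·5² = -10 m; v ends 3 m/s.
7–12 s: v starts 3 m/s; Δx = 3·5 + ½·-6·5² = -60 m; v ends -27 m/s.
12–15 s: v starts -27 m/s; Δx = -27·3 + ½·-7·3² = -112.5 m; v ends -48 m/s.
x(15) = -9 + Σ Δx = -197.5 m.

-197.5 m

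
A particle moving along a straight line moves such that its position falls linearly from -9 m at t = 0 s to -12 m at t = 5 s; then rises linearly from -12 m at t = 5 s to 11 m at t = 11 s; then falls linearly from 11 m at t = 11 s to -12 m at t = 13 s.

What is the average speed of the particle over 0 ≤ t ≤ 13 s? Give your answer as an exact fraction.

Average speed = (total path length)/(elapsed time); on a piecewise-linear x-t graph the path length is Σ|Δx|.
0–5 s: |Δx| = |-12 − -9| = 3 m
5–11 s: |Δx| = |11 − -12| = 23 m
11–13 s: |Δx| = |-12 − 11| = 23 m
Total path = 49 m; average speed = 49/13 = 49/13 m/s.

49/13 m/s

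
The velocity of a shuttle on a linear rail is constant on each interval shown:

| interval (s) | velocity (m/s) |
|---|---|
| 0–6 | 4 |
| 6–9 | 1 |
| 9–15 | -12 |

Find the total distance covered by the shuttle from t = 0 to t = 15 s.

99 m

Total distance travelled is ∫|v| dt — sum the magnitudes of each area piece.
0–6 s: |4| × 6 = 24 m
6–9 s: |1| × 3 = 3 m
9–15 s: |-12| × 6 = 72 m
Total distance = 99 m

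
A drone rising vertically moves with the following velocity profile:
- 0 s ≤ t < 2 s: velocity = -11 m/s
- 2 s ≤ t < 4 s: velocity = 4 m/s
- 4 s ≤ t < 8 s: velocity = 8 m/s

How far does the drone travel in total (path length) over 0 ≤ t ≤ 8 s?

62 m

Total distance travelled is ∫|v| dt — sum the magnitudes of each area piece.
0–2 s: |-11| × 2 = 22 m
2–4 s: |4| × 2 = 8 m
4–8 s: |8| × 4 = 32 m
Total distance = 62 m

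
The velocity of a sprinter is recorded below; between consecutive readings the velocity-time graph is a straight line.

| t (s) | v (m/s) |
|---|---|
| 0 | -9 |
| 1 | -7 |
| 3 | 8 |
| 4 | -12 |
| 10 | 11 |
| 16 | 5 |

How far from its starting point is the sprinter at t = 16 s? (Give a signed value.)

Displacement is the signed area under the v-t curve.
0–1 s: ½(-9 + -7)(1) = -8 m
1–3 s: ½(-7 + 8)(2) = 1 m
3–4 s: ½(8 + -12)(1) = -2 m
4–10 s: ½(-12 + 11)(6) = -3 m
10–16 s: ½(11 + 5)(6) = 48 m
Net displacement = 36 m

36 m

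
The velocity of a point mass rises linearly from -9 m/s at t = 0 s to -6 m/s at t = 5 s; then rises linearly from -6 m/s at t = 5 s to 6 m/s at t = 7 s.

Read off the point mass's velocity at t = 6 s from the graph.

On 5–7 s the graph is linear from -6 to 6 m/s: v(6) = -6 + (6 − -6)·(6 − 5)/(7 − 5) = 0 m/s.

0 m/s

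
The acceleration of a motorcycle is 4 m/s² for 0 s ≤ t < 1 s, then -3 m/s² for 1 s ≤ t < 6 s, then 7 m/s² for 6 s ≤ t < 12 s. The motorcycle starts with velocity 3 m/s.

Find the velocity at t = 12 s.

34 m/s

Δv equals the area under the a-t graph; then v = v₀ + Δv.
0–1 s: 4 × 1 = 4 m/s
1–6 s: -3 × 5 = -15 m/s
6–12 s: 7 × 6 = 42 m/s
Δv = 31 m/s, so v(12) = 3 + (31) = 34 m/s.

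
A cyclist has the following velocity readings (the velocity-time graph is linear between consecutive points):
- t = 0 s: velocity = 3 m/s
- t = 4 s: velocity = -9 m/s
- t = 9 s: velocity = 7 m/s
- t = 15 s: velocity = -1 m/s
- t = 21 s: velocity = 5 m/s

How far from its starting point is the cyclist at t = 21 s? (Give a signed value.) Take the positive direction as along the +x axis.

13 m

Displacement is the signed area under the v-t curve.
0–4 s: ½(3 + -9)(4) = -12 m
4–9 s: ½(-9 + 7)(5) = -5 m
9–15 s: ½(7 + -1)(6) = 18 m
15–21 s: ½(-1 + 5)(6) = 12 m
Net displacement = 13 m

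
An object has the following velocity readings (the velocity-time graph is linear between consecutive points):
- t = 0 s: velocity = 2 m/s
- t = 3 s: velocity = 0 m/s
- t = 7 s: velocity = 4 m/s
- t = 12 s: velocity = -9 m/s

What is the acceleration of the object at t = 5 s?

1 m/s²

Acceleration is the slope of the v-t graph on 3–7 s: (4 − 0)/(7 − 3) = 1 m/s².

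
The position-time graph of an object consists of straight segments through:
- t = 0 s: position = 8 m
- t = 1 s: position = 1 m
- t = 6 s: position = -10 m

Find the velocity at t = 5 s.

-2.2 m/s

Velocity is the slope of the x-t graph on 1–6 s: (-10 − 1)/(6 − 1) = -2.2 m/s.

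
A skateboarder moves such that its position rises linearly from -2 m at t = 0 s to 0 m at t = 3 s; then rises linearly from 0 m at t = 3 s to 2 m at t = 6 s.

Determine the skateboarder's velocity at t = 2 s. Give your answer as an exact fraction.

2/3 m/s

Velocity is the slope of the x-t graph on 0–3 s: (0 − -2)/(3 − 0) = 2/3 m/s.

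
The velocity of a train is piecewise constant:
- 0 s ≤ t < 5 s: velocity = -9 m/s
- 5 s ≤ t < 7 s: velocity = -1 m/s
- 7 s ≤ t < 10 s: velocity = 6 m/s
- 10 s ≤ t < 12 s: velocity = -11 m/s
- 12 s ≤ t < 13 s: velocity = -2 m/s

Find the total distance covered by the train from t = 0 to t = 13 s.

89 m

Total distance travelled is ∫|v| dt — sum the magnitudes of each area piece.
0–5 s: |-9| × 5 = 45 m
5–7 s: |-1| × 2 = 2 m
7–10 s: |6| × 3 = 18 m
10–12 s: |-11| × 2 = 22 m
12–13 s: |-2| × 1 = 2 m
Total distance = 89 m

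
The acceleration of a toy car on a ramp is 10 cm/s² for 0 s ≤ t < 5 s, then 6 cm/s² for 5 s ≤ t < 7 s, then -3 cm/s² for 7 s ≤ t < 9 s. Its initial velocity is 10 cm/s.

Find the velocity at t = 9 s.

66 cm/s

Δv equals the area under the a-t graph; then v = v₀ + Δv.
0–5 s: 10 × 5 = 50 cm/s
5–7 s: 6 × 2 = 12 cm/s
7–9 s: -3 × 2 = -6 cm/s
Δv = 56 cm/s, so v(9) = 10 + (56) = 66 cm/s.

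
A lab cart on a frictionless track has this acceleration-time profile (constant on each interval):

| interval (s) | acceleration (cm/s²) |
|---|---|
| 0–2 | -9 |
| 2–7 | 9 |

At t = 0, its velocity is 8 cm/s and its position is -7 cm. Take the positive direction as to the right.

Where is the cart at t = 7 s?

On each constant-a segment, Δv = aΔt and Δx = v₀Δt + ½aΔt²; chain segment to segment.
0–2 s: v starts 8 cm/s; Δx = 8·2 + ½·-9·2² = -2 cm; v ends -10 cm/s.
2–7 s: v starts -10 cm/s; Δx = -10·5 + ½·9·5² = 62.5 cm; v ends 35 cm/s.
x(7) = -7 + Σ Δx = 53.5 cm.

53.5 cm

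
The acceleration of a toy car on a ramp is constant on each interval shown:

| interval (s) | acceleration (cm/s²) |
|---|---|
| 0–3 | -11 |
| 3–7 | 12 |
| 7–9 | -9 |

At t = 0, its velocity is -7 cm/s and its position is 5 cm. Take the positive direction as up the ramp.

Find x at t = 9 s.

-131.5 cm

On each constant-a segment, Δv = aΔt and Δx = v₀Δt + ½aΔt²; chain segment to segment.
0–3 s: v starts -7 cm/s; Δx = -7·3 + ½·-11·3² = -70.5 cm; v ends -40 cm/s.
3–7 s: v starts -40 cm/s; Δx = -40·4 + ½·12·4² = -64 cm; v ends 8 cm/s.
7–9 s: v starts 8 cm/s; Δx = 8·2 + ½·-9·2² = -2 cm; v ends -10 cm/s.
x(9) = 5 + Σ Δx = -131.5 cm.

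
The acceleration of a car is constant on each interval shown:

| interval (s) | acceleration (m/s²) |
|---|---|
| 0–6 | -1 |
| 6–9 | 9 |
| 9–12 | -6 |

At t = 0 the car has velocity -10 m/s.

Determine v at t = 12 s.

Δv equals the area under the a-t graph; then v = v₀ + Δv.
0–6 s: -1 × 6 = -6 m/s
6–9 s: 9 × 3 = 27 m/s
9–12 s: -6 × 3 = -18 m/s
Δv = 3 m/s, so v(12) = -10 + (3) = -7 m/s.

-7 m/s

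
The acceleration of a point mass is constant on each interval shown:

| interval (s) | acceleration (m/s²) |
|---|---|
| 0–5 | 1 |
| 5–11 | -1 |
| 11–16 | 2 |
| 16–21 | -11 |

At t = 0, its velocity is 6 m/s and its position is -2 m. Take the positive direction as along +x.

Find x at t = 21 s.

On each constant-a segment, Δv = aΔt and Δx = v₀Δt + ½aΔt²; chain segment to segment.
0–5 s: v starts 6 m/s; Δx = 6·5 + ½·1·5² = 42.5 m; v ends 11 m/s.
5–11 s: v starts 11 m/s; Δx = 11·6 + ½·-1·6² = 48 m; v ends 5 m/s.
11–16 s: v starts 5 m/s; Δx = 5·5 + ½·2·5² = 50 m; v ends 15 m/s.
16–21 s: v starts 15 m/s; Δx = 15·5 + ½·-11·5² = -62.5 m; v ends -40 m/s.
x(21) = -2 + Σ Δx = 76 m.

76 m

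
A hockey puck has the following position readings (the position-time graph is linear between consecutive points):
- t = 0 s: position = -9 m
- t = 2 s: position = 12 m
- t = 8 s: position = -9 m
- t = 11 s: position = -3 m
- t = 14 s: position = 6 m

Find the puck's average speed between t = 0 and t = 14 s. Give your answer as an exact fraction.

Average speed = (total path length)/(elapsed time); on a piecewise-linear x-t graph the path length is Σ|Δx|.
0–2 s: |Δx| = |12 − -9| = 21 m
2–8 s: |Δx| = |-9 − 12| = 21 m
8–11 s: |Δx| = |-3 − -9| = 6 m
11–14 s: |Δx| = |6 − -3| = 9 m
Total path = 57 m; average speed = 57/14 = 57/14 m/s.

57/14 m/s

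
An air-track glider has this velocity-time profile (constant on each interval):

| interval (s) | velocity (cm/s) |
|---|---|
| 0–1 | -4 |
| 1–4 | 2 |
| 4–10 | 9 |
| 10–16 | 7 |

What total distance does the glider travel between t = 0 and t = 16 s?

Total distance travelled is ∫|v| dt — sum the magnitudes of each area piece.
0–1 s: |-4| × 1 = 4 cm
1–4 s: |2| × 3 = 6 cm
4–10 s: |9| × 6 = 54 cm
10–16 s: |7| × 6 = 42 cm
Total distance = 106 cm

106 cm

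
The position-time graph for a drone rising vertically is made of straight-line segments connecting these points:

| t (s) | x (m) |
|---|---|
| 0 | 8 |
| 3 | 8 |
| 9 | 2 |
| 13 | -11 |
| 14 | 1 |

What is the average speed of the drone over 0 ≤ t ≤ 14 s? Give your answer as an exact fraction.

31/14 m/s

Average speed = (total path length)/(elapsed time); on a piecewise-linear x-t graph the path length is Σ|Δx|.
0–3 s: |Δx| = |8 − 8| = 0 m
3–9 s: |Δx| = |2 − 8| = 6 m
9–13 s: |Δx| = |-11 − 2| = 13 m
13–14 s: |Δx| = |1 − -11| = 12 m
Total path = 31 m; average speed = 31/14 = 31/14 m/s.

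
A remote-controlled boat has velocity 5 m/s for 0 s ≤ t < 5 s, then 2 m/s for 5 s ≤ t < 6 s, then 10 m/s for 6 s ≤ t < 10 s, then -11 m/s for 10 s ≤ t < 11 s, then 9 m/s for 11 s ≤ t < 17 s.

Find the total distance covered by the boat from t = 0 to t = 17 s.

132 m

Distance (not displacement) is the total path length: add the absolute areas under v-t.
0–5 s: |5| × 5 = 25 m
5–6 s: |2| × 1 = 2 m
6–10 s: |10| × 4 = 40 m
10–11 s: |-11| × 1 = 11 m
11–17 s: |9| × 6 = 54 m
Total distance = 132 m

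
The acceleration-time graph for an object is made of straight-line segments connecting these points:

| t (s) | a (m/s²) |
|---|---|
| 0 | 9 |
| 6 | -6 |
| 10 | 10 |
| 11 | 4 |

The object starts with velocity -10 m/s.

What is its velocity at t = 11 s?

14 m/s

Δv equals the area under the a-t graph; then v = v₀ + Δv.
0–6 s: ½(9 + -6)(6) = 9 m/s
6–10 s: ½(-6 + 10)(4) = 8 m/s
10–11 s: ½(10 + 4)(1) = 7 m/s
Δv = 24 m/s, so v(11) = -10 + (24) = 14 m/s.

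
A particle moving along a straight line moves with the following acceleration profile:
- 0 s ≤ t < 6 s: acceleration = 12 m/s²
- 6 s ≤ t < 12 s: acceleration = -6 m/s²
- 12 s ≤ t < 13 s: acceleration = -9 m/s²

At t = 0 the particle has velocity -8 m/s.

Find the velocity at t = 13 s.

19 m/s

Δv equals the area under the a-t graph; then v = v₀ + Δv.
0–6 s: 12 × 6 = 72 m/s
6–12 s: -6 × 6 = -36 m/s
12–13 s: -9 × 1 = -9 m/s
Δv = 27 m/s, so v(13) = -8 + (27) = 19 m/s.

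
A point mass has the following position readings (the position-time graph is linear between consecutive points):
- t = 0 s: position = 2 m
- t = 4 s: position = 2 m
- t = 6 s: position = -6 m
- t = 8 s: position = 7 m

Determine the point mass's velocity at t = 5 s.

Velocity is the slope of the x-t graph on 4–6 s: (-6 − 2)/(6 − 4) = -4 m/s.

-4 m/s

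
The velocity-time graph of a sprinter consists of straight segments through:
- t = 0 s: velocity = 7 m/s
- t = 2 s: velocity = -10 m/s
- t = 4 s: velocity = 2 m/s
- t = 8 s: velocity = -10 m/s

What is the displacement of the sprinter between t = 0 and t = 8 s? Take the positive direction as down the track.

Net displacement equals the area under the velocity-time graph (areas below the axis count negative).
0–2 s: ½(7 + -10)(2) = -3 m
2–4 s: ½(-10 + 2)(2) = -8 m
4–8 s: ½(2 + -10)(4) = -16 m
Net displacement = -27 m

-27 m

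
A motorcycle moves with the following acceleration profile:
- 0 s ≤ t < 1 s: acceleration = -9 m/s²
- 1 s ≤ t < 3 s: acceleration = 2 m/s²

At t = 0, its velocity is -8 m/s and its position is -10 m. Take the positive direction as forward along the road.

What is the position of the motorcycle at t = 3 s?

On each constant-a segment, Δv = aΔt and Δx = v₀Δt + ½aΔt²; chain segment to segment.
0–1 s: v starts -8 m/s; Δx = -8·1 + ½·-9·1² = -12.5 m; v ends -17 m/s.
1–3 s: v starts -17 m/s; Δx = -17·2 + ½·2·2² = -30 m; v ends -13 m/s.
x(3) = -10 + Σ Δx = -52.5 m.

-52.5 m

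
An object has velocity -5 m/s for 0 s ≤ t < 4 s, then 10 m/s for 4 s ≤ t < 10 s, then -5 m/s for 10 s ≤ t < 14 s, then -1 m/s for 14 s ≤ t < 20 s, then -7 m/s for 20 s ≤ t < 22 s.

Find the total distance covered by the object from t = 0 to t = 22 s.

Total distance travelled is ∫|v| dt — sum the magnitudes of each area piece.
0–4 s: |-5| × 4 = 20 m
4–10 s: |10| × 6 = 60 m
10–14 s: |-5| × 4 = 20 m
14–20 s: |-1| × 6 = 6 m
20–22 s: |-7| × 2 = 14 m
Total distance = 120 m

120 m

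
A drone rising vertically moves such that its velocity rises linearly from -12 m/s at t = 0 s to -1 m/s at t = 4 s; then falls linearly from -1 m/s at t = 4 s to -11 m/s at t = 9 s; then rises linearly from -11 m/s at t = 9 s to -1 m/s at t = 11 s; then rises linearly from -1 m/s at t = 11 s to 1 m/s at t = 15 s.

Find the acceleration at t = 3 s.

Acceleration is the slope of the v-t graph on 0–4 s: (-1 − -12)/(4 − 0) = 2.75 m/s².

2.75 m/s²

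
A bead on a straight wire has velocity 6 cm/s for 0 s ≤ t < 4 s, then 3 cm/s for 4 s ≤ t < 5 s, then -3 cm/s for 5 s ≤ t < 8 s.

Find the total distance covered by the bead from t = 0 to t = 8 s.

Distance (not displacement) is the total path length: add the absolute areas under v-t.
0–4 s: |6| × 4 = 24 cm
4–5 s: |3| × 1 = 3 cm
5–8 s: |-3| × 3 = 9 cm
Total distance = 36 cm

36 cm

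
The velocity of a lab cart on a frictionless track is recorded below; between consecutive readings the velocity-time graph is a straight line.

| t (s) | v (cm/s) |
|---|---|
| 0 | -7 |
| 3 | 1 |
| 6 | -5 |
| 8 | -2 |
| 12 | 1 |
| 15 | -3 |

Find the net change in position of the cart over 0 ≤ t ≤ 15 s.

-27 cm

Net displacement equals the area under the velocity-time graph (areas below the axis count negative).
0–3 s: ½(-7 + 1)(3) = -9 cm
3–6 s: ½(1 + -5)(3) = -6 cm
6–8 s: ½(-5 + -2)(2) = -7 cm
8–12 s: ½(-2 + 1)(4) = -2 cm
12–15 s: ½(1 + -3)(3) = -3 cm
Net displacement = -27 cm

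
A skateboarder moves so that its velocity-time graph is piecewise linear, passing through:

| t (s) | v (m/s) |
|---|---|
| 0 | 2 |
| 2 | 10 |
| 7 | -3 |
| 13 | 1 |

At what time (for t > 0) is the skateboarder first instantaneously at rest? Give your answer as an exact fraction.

t = 76/13 s

v changes sign on 2–7 s (from 10 to -3); the graph is linear there, so v = 0 at t = 2 + (-10)·(7 − 2)/(-3 − 10) = 76/13 s.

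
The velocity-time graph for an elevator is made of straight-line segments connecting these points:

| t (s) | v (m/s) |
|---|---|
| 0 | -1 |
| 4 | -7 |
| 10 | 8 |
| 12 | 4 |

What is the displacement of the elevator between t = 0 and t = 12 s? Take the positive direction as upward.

-1 m

Displacement is the signed area under the v-t curve.
0–4 s: ½(-1 + -7)(4) = -16 m
4–10 s: ½(-7 + 8)(6) = 3 m
10–12 s: ½(8 + 4)(2) = 12 m
Net displacement = -1 m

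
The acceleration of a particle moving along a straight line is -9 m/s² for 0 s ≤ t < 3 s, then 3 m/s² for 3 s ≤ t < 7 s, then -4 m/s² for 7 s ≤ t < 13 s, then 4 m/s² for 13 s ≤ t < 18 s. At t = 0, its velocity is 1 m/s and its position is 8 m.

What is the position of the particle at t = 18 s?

-405.5 m

On each constant-a segment, Δv = aΔt and Δx = v₀Δt + ½aΔt²; chain segment to segment.
0–3 s: v starts 1 m/s; Δx = 1·3 + ½·-9·3² = -37.5 m; v ends -26 m/s.
3–7 s: v starts -26 m/s; Δx = -26·4 + ½·3·4² = -80 m; v ends -14 m/s.
7–13 s: v starts -14 m/s; Δx = -14·6 + ½·-4·6² = -156 m; v ends -38 m/s.
13–18 s: v starts -38 m/s; Δx = -38·5 + ½·4·5² = -140 m; v ends -18 m/s.
x(18) = 8 + Σ Δx = -405.5 m.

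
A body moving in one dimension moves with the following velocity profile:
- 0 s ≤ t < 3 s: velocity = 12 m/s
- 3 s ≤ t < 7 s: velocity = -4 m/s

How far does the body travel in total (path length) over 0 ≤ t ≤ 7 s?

52 m

Distance (not displacement) is the total path length: add the absolute areas under v-t.
0–3 s: |12| × 3 = 36 m
3–7 s: |-4| × 4 = 16 m
Total distance = 52 m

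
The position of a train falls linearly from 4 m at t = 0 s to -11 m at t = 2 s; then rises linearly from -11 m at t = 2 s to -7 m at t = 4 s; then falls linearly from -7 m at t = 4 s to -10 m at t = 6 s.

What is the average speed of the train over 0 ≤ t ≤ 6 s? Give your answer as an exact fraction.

11/3 m/s

Average speed = (total path length)/(elapsed time); on a piecewise-linear x-t graph the path length is Σ|Δx|.
0–2 s: |Δx| = |-11 − 4| = 15 m
2–4 s: |Δx| = |-7 − -11| = 4 m
4–6 s: |Δx| = |-10 − -7| = 3 m
Total path = 22 m; average speed = 22/6 = 11/3 m/s.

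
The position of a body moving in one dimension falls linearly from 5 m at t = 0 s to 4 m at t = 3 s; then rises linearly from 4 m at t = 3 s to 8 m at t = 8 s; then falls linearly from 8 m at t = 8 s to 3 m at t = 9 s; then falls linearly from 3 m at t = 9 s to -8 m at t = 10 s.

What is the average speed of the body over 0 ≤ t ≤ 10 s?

Average speed = (total path length)/(elapsed time); on a piecewise-linear x-t graph the path length is Σ|Δx|.
0–3 s: |Δx| = |4 − 5| = 1 m
3–8 s: |Δx| = |8 − 4| = 4 m
8–9 s: |Δx| = |3 − 8| = 5 m
9–10 s: |Δx| = |-8 − 3| = 11 m
Total path = 21 m; average speed = 21/10 = 2.1 m/s.

2.1 m/s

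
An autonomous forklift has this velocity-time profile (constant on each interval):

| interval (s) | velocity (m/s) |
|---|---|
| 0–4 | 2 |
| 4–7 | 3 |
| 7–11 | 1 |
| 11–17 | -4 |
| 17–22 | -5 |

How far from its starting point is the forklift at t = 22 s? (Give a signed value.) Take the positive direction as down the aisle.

Displacement is the signed area under the v-t curve.
0–4 s: 2 × 4 = 8 m
4–7 s: 3 × 3 = 9 m
7–11 s: 1 × 4 = 4 m
11–17 s: -4 × 6 = -24 m
17–22 s: -5 × 5 = -25 m
Net displacement = -28 m

-28 m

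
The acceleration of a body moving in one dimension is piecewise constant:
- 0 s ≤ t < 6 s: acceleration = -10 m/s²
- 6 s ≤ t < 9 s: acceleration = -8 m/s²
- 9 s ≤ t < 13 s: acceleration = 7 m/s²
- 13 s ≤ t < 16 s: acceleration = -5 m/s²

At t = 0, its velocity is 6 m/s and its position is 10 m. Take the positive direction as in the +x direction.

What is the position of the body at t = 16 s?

-760.5 m

On each constant-a segment, Δv = aΔt and Δx = v₀Δt + ½aΔt²; chain segment to segment.
0–6 s: v starts 6 m/s; Δx = 6·6 + ½·-10·6² = -144 m; v ends -54 m/s.
6–9 s: v starts -54 m/s; Δx = -54·3 + ½·-8·3² = -198 m; v ends -78 m/s.
9–13 s: v starts -78 m/s; Δx = -78·4 + ½·7·4² = -256 m; v ends -50 m/s.
13–16 s: v starts -50 m/s; Δx = -50·3 + ½·-5·3² = -172.5 m; v ends -65 m/s.
x(16) = 10 + Σ Δx = -760.5 m.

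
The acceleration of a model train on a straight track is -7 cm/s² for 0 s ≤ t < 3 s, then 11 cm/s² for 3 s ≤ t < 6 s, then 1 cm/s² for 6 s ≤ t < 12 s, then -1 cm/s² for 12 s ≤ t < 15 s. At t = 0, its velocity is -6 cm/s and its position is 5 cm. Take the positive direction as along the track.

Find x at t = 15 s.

9.5 cm

On each constant-a segment, Δv = aΔt and Δx = v₀Δt + ½aΔt²; chain segment to segment.
0–3 s: v starts -6 cm/s; Δx = -6·3 + ½·-7·3² = -49.5 cm; v ends -27 cm/s.
3–6 s: v starts -27 cm/s; Δx = -27·3 + ½·11·3² = -31.5 cm; v ends 6 cm/s.
6–12 s: v starts 6 cm/s; Δx = 6·6 + ½·1·6² = 54 cm; v ends 12 cm/s.
12–15 s: v starts 12 cm/s; Δx = 12·3 + ½·-1·3² = 31.5 cm; v ends 9 cm/s.
x(15) = 5 + Σ Δx = 9.5 cm.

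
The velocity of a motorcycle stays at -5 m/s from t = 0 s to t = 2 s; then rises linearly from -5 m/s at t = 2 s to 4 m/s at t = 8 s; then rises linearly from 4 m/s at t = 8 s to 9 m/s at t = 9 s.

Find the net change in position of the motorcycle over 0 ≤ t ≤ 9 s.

-6.5 m

Net displacement equals the area under the velocity-time graph (areas below the axis count negative).
0–2 s: -5 × 2 = -10 m
2–8 s: ½(-5 + 4)(6) = -3 m
8–9 s: ½(4 + 9)(1) = 6.5 m
Net displacement = -6.5 m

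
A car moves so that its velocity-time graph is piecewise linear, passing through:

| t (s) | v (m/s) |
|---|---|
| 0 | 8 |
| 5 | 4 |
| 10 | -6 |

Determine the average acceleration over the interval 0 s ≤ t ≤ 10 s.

-1.4 m/s²

Average acceleration = Δv/Δt = (-6 − 8)/(10 − 0) = -1.4 m/s².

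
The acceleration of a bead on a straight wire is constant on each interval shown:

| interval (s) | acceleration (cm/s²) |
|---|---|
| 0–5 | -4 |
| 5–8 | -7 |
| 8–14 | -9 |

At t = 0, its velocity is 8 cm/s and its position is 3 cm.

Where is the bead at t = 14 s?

-434.5 cm

On each constant-a segment, Δv = aΔt and Δx = v₀Δt + ½aΔt²; chain segment to segment.
0–5 s: v starts 8 cm/s; Δx = 8·5 + ½·-4·5² = -10 cm; v ends -12 cm/s.
5–8 s: v starts -12 cm/s; Δx = -12·3 + ½·-7·3² = -67.5 cm; v ends -33 cm/s.
8–14 s: v starts -33 cm/s; Δx = -33·6 + ½·-9·6² = -360 cm; v ends -87 cm/s.
x(14) = 3 + Σ Δx = -434.5 cm.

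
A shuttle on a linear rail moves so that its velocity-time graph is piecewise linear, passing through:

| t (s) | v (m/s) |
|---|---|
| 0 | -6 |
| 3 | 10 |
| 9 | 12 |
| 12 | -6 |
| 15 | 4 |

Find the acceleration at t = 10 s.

-6 m/s²

Acceleration is the slope of the v-t graph on 9–12 s: (-6 − 12)/(12 − 9) = -6 m/s².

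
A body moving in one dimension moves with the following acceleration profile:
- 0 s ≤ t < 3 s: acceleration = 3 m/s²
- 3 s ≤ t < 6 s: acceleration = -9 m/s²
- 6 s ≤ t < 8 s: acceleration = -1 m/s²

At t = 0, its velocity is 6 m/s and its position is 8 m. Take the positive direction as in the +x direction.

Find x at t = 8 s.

On each constant-a segment, Δv = aΔt and Δx = v₀Δt + ½aΔt²; chain segment to segment.
0–3 s: v starts 6 m/s; Δx = 6·3 + ½·3·3² = 31.5 m; v ends 15 m/s.
3–6 s: v starts 15 m/s; Δx = 15·3 + ½·-9·3² = 4.5 m; v ends -12 m/s.
6–8 s: v starts -12 m/s; Δx = -12·2 + ½·-1·2² = -26 m; v ends -14 m/s.
x(8) = 8 + Σ Δx = 18 m.

18 m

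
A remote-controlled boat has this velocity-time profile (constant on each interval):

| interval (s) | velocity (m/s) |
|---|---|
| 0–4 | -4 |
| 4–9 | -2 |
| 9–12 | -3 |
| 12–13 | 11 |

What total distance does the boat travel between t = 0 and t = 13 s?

46 m

Total distance travelled is ∫|v| dt — sum the magnitudes of each area piece.
0–4 s: |-4| × 4 = 16 m
4–9 s: |-2| × 5 = 10 m
9–12 s: |-3| × 3 = 9 m
12–13 s: |11| × 1 = 11 m
Total distance = 46 m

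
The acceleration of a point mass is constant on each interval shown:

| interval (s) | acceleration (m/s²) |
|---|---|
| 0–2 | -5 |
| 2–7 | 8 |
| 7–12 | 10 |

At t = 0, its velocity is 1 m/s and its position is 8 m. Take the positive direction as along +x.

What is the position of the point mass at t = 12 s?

On each constant-a segment, Δv = aΔt and Δx = v₀Δt + ½aΔt²; chain segment to segment.
0–2 s: v starts 1 m/s; Δx = 1·2 + ½·-5·2² = -8 m; v ends -9 m/s.
2–7 s: v starts -9 m/s; Δx = -9·5 + ½·8·5² = 55 m; v ends 31 m/s.
7–12 s: v starts 31 m/s; Δx = 31·5 + ½·10·5² = 280 m; v ends 81 m/s.
x(12) = 8 + Σ Δx = 335 m.

335 m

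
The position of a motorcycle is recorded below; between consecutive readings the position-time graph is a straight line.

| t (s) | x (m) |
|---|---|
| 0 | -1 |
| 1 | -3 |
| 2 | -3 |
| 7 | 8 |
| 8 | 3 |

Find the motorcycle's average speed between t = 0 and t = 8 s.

Average speed = (total path length)/(elapsed time); on a piecewise-linear x-t graph the path length is Σ|Δx|.
0–1 s: |Δx| = |-3 − -1| = 2 m
1–2 s: |Δx| = |-3 − -3| = 0 m
2–7 s: |Δx| = |8 − -3| = 11 m
7–8 s: |Δx| = |3 − 8| = 5 m
Total path = 18 m; average speed = 18/8 = 2.25 m/s.

2.25 m/s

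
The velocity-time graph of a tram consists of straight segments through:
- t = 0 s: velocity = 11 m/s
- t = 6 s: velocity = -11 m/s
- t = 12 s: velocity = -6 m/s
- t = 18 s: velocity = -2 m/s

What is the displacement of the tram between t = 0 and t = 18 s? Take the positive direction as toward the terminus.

Displacement is the signed area under the v-t curve.
0–6 s: ½(11 + -11)(6) = 0 m
6–12 s: ½(-11 + -6)(6) = -51 m
12–18 s: ½(-6 + -2)(6) = -24 m
Net displacement = -75 m

-75 m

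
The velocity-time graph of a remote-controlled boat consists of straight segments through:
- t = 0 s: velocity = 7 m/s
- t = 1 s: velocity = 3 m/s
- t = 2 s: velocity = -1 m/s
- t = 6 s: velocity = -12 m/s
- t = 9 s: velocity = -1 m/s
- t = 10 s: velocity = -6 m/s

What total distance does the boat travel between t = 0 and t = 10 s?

Distance (not displacement) is the total path length: add the absolute areas under v-t.
0–1 s: |½(7 + 3)(1)| = 5 m
1–2 s: v = 0 at t = 1.75 s; triangle areas 1.125 + 0.125 = 1.25 m
2–6 s: |½(-1 + -12)(4)| = 26 m
6–9 s: |½(-12 + -1)(3)| = 19.5 m
9–10 s: |½(-1 + -6)(1)| = 3.5 m
Total distance = 55.25 m

55.25 m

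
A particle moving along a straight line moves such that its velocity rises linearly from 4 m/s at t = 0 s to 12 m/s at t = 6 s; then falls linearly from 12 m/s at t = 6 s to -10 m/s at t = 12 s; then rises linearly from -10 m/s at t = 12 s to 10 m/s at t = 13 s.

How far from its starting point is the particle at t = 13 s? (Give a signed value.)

Net displacement equals the area under the velocity-time graph (areas below the axis count negative).
0–6 s: ½(4 + 12)(6) = 48 m
6–12 s: ½(12 + -10)(6) = 6 m
12–13 s: ½(-10 + 10)(1) = 0 m
Net displacement = 54 m

54 m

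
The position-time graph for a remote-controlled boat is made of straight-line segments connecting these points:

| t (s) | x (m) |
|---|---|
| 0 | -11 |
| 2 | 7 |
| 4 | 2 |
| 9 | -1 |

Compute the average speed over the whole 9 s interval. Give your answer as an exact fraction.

Average speed = (total path length)/(elapsed time); on a piecewise-linear x-t graph the path length is Σ|Δx|.
0–2 s: |Δx| = |7 − -11| = 18 m
2–4 s: |Δx| = |2 − 7| = 5 m
4–9 s: |Δx| = |-1 − 2| = 3 m
Total path = 26 m; average speed = 26/9 = 26/9 m/s.

26/9 m/s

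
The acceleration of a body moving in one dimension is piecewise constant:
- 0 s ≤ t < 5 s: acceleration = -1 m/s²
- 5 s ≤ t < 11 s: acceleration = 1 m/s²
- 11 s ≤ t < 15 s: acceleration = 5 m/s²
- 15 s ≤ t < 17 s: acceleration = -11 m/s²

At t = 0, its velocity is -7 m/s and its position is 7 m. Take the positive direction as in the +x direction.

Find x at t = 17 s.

-72.5 m

On each constant-a segment, Δv = aΔt and Δx = v₀Δt + ½aΔt²; chain segment to segment.
0–5 s: v starts -7 m/s; Δx = -7·5 + ½·-1·5² = -47.5 m; v ends -12 m/s.
5–11 s: v starts -12 m/s; Δx = -12·6 + ½·1·6² = -54 m; v ends -6 m/s.
11–15 s: v starts -6 m/s; Δx = -6·4 + ½·5·4² = 16 m; v ends 14 m/s.
15–17 s: v starts 14 m/s; Δx = 14·2 + ½·-11·2² = 6 m; v ends -8 m/s.
x(17) = 7 + Σ Δx = -72.5 m.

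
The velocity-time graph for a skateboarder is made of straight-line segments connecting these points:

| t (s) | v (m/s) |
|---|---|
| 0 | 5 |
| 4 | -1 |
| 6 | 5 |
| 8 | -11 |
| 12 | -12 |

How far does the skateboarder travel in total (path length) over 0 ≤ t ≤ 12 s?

Distance (not displacement) is the total path length: add the absolute areas under v-t.
0–4 s: v = 0 at t = 10/3 s; triangle areas 25/3 + 1/3 = 26/3 m
4–6 s: v = 0 at t = 13/3 s; triangle areas 1/6 + 25/6 = 13/3 m
6–8 s: v = 0 at t = 6.625 s; triangle areas 1.5625 + 7.5625 = 9.125 m
8–12 s: |½(-11 + -12)(4)| = 46 m
Total distance = 68.125 m

68.125 m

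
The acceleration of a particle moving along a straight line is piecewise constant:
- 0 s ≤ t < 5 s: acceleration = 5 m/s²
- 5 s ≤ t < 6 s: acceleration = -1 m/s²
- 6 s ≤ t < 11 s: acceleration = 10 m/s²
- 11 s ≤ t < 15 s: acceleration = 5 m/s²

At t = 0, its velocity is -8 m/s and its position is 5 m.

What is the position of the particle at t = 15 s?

On each constant-a segment, Δv = aΔt and Δx = v₀Δt + ½aΔt²; chain segment to segment.
0–5 s: v starts -8 m/s; Δx = -8·5 + ½·5·5² = 22.5 m; v ends 17 m/s.
5–6 s: v starts 17 m/s; Δx = 17·1 + ½·-1·1² = 16.5 m; v ends 16 m/s.
6–11 s: v starts 16 m/s; Δx = 16·5 + ½·10·5² = 205 m; v ends 66 m/s.
11–15 s: v starts 66 m/s; Δx = 66·4 + ½·5·4² = 304 m; v ends 86 m/s.
x(15) = 5 + Σ Δx = 553 m.

553 m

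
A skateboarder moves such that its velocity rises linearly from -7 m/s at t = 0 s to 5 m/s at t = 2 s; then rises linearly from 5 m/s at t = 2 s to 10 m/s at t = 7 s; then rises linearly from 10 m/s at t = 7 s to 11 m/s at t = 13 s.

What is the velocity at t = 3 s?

6 m/s

On 2–7 s the graph is linear from 5 to 10 m/s: v(3) = 5 + (10 − 5)·(3 − 2)/(7 − 2) = 6 m/s.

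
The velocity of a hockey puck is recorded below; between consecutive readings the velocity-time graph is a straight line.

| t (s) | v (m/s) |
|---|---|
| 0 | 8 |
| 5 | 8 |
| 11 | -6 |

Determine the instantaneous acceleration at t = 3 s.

0 m/s²

Acceleration is the slope of the v-t graph on 0–5 s: (8 − 8)/(5 − 0) = 0 m/s².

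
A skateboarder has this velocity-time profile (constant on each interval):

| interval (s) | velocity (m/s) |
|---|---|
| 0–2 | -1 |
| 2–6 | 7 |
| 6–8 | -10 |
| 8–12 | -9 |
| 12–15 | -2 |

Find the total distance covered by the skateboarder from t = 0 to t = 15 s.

Total distance travelled is ∫|v| dt — sum the magnitudes of each area piece.
0–2 s: |-1| × 2 = 2 m
2–6 s: |7| × 4 = 28 m
6–8 s: |-10| × 2 = 20 m
8–12 s: |-9| × 4 = 36 m
12–15 s: |-2| × 3 = 6 m
Total distance = 92 m

92 m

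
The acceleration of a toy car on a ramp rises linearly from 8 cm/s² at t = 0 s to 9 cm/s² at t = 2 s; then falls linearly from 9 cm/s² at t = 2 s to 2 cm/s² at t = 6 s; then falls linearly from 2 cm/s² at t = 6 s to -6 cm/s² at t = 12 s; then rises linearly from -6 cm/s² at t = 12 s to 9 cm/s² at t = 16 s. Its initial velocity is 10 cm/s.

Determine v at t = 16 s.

43 cm/s

Δv equals the area under the a-t graph; then v = v₀ + Δv.
0–2 s: ½(8 + 9)(2) = 17 cm/s
2–6 s: ½(9 + 2)(4) = 22 cm/s
6–12 s: ½(2 + -6)(6) = -12 cm/s
12–16 s: ½(-6 + 9)(4) = 6 cm/s
Δv = 33 cm/s, so v(16) = 10 + (33) = 43 cm/s.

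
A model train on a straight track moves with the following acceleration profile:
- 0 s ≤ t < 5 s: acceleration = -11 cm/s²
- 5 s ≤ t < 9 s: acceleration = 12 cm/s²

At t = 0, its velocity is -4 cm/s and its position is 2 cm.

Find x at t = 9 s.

On each constant-a segment, Δv = aΔt and Δx = v₀Δt + ½aΔt²; chain segment to segment.
0–5 s: v starts -4 cm/s; Δx = -4·5 + ½·-11·5² = -157.5 cm; v ends -59 cm/s.
5–9 s: v starts -59 cm/s; Δx = -59·4 + ½·12·4² = -140 cm; v ends -11 cm/s.
x(9) = 2 + Σ Δx = -295.5 cm.

-295.5 cm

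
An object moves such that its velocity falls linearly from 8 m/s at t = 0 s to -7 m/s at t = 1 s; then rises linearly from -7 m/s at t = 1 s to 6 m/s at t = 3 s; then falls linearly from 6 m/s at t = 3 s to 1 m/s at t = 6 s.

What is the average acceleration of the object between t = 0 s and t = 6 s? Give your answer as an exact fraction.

-7/6 m/s²

Average acceleration = Δv/Δt = (1 − 8)/(6 − 0) = -7/6 m/s².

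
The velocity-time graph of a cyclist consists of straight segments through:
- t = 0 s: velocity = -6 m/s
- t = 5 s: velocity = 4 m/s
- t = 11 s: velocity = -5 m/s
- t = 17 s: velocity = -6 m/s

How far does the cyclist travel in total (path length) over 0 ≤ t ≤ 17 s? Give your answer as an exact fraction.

Total distance travelled is ∫|v| dt — sum the magnitudes of each area piece.
0–5 s: v = 0 at t = 3 s; triangle areas 9 + 4 = 13 m
5–11 s: v = 0 at t = 23/3 s; triangle areas 16/3 + 25/3 = 41/3 m
11–17 s: |½(-5 + -6)(6)| = 33 m
Total distance = 179/3 m

179/3 m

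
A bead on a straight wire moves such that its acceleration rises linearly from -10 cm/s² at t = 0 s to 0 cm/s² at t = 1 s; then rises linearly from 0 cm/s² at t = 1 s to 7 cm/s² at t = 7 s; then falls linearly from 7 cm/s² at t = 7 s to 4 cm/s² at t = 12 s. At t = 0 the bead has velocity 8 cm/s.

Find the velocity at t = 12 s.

Δv equals the area under the a-t graph; then v = v₀ + Δv.
0–1 s: ½(-10 + 0)(1) = -5 cm/s
1–7 s: ½(0 + 7)(6) = 21 cm/s
7–12 s: ½(7 + 4)(5) = 27.5 cm/s
Δv = 43.5 cm/s, so v(12) = 8 + (43.5) = 51.5 cm/s.

51.5 cm/s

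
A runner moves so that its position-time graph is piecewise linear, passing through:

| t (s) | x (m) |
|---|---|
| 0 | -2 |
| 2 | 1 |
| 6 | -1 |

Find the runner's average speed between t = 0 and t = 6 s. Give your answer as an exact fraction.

Average speed = (total path length)/(elapsed time); on a piecewise-linear x-t graph the path length is Σ|Δx|.
0–2 s: |Δx| = |1 − -2| = 3 m
2–6 s: |Δx| = |-1 − 1| = 2 m
Total path = 5 m; average speed = 5/6 = 5/6 m/s.

5/6 m/s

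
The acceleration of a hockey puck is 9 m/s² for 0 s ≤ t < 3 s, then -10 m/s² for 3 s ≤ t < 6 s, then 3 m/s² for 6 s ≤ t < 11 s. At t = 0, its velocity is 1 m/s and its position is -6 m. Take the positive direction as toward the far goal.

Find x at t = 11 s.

On each constant-a segment, Δv = aΔt and Δx = v₀Δt + ½aΔt²; chain segment to segment.
0–3 s: v starts 1 m/s; Δx = 1·3 + ½·9·3² = 43.5 m; v ends 28 m/s.
3–6 s: v starts 28 m/s; Δx = 28·3 + ½·-10·3² = 39 m; v ends -2 m/s.
6–11 s: v starts -2 m/s; Δx = -2·5 + ½·3·5² = 27.5 m; v ends 13 m/s.
x(11) = -6 + Σ Δx = 104 m.

104 m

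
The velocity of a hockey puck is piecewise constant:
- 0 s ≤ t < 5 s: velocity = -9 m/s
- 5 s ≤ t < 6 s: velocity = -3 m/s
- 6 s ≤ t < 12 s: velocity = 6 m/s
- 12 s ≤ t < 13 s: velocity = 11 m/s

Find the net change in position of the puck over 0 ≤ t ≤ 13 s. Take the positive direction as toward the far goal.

-1 m

Net displacement equals the area under the velocity-time graph (areas below the axis count negative).
0–5 s: -9 × 5 = -45 m
5–6 s: -3 × 1 = -3 m
6–12 s: 6 × 6 = 36 m
12–13 s: 11 × 1 = 11 m
Net displacement = -1 m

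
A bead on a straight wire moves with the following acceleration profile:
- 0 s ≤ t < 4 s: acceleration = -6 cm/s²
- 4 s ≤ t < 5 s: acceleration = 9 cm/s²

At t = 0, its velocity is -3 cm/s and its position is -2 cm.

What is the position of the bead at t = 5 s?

-84.5 cm

On each constant-a segment, Δv = aΔt and Δx = v₀Δt + ½aΔt²; chain segment to segment.
0–4 s: v starts -3 cm/s; Δx = -3·4 + ½·-6·4² = -60 cm; v ends -27 cm/s.
4–5 s: v starts -27 cm/s; Δx = -27·1 + ½·9·1² = -22.5 cm; v ends -18 cm/s.
x(5) = -2 + Σ Δx = -84.5 cm.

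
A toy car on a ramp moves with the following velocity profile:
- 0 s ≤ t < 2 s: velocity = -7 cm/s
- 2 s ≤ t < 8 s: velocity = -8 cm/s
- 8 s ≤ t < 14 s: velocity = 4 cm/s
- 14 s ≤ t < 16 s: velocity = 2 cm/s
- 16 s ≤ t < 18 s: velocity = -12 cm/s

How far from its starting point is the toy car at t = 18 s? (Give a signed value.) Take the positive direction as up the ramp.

Net displacement equals the area under the velocity-time graph (areas below the axis count negative).
0–2 s: -7 × 2 = -14 cm
2–8 s: -8 × 6 = -48 cm
8–14 s: 4 × 6 = 24 cm
14–16 s: 2 × 2 = 4 cm
16–18 s: -12 × 2 = -24 cm
Net displacement = -58 cm

-58 cm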